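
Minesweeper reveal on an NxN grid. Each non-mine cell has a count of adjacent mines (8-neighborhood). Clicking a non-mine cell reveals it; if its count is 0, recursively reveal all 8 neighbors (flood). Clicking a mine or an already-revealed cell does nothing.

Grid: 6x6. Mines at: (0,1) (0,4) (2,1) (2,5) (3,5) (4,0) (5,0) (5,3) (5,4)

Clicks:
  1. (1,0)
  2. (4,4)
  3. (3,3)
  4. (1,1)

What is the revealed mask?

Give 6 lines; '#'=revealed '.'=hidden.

Click 1 (1,0) count=2: revealed 1 new [(1,0)] -> total=1
Click 2 (4,4) count=3: revealed 1 new [(4,4)] -> total=2
Click 3 (3,3) count=0: revealed 11 new [(1,2) (1,3) (1,4) (2,2) (2,3) (2,4) (3,2) (3,3) (3,4) (4,2) (4,3)] -> total=13
Click 4 (1,1) count=2: revealed 1 new [(1,1)] -> total=14

Answer: ......
#####.
..###.
..###.
..###.
......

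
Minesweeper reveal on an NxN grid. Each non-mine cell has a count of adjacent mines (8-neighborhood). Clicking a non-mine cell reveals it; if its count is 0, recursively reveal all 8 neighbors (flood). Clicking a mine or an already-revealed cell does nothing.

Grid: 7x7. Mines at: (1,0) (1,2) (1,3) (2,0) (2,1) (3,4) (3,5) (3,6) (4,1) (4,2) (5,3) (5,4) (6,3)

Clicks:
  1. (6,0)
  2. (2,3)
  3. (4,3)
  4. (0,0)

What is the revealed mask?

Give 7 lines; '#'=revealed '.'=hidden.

Click 1 (6,0) count=0: revealed 6 new [(5,0) (5,1) (5,2) (6,0) (6,1) (6,2)] -> total=6
Click 2 (2,3) count=3: revealed 1 new [(2,3)] -> total=7
Click 3 (4,3) count=4: revealed 1 new [(4,3)] -> total=8
Click 4 (0,0) count=1: revealed 1 new [(0,0)] -> total=9

Answer: #......
.......
...#...
.......
...#...
###....
###....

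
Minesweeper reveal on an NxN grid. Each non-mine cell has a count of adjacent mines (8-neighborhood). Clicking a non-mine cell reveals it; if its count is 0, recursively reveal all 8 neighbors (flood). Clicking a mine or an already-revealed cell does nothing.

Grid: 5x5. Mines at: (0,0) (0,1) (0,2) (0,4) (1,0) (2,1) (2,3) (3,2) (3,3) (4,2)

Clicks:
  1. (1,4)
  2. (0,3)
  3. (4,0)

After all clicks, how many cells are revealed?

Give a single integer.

Answer: 6

Derivation:
Click 1 (1,4) count=2: revealed 1 new [(1,4)] -> total=1
Click 2 (0,3) count=2: revealed 1 new [(0,3)] -> total=2
Click 3 (4,0) count=0: revealed 4 new [(3,0) (3,1) (4,0) (4,1)] -> total=6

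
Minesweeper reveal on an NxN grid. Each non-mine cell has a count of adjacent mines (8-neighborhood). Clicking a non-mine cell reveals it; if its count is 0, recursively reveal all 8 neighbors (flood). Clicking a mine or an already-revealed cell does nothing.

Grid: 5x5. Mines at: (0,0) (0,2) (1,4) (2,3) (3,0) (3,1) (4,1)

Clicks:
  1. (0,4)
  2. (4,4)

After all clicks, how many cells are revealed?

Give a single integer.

Click 1 (0,4) count=1: revealed 1 new [(0,4)] -> total=1
Click 2 (4,4) count=0: revealed 6 new [(3,2) (3,3) (3,4) (4,2) (4,3) (4,4)] -> total=7

Answer: 7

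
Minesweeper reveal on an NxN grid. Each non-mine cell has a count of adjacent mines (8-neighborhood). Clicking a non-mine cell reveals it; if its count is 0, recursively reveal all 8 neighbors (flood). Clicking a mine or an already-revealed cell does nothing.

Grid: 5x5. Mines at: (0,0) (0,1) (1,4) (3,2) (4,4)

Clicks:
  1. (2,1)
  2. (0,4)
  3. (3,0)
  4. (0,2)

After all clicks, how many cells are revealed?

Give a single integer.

Click 1 (2,1) count=1: revealed 1 new [(2,1)] -> total=1
Click 2 (0,4) count=1: revealed 1 new [(0,4)] -> total=2
Click 3 (3,0) count=0: revealed 7 new [(1,0) (1,1) (2,0) (3,0) (3,1) (4,0) (4,1)] -> total=9
Click 4 (0,2) count=1: revealed 1 new [(0,2)] -> total=10

Answer: 10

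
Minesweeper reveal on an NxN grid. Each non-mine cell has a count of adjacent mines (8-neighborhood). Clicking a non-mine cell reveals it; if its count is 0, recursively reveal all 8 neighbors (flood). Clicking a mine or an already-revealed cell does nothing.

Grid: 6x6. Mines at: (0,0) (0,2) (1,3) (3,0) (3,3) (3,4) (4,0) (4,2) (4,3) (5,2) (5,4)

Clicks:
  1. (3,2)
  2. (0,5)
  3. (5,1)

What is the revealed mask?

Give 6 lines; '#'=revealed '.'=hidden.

Click 1 (3,2) count=3: revealed 1 new [(3,2)] -> total=1
Click 2 (0,5) count=0: revealed 6 new [(0,4) (0,5) (1,4) (1,5) (2,4) (2,5)] -> total=7
Click 3 (5,1) count=3: revealed 1 new [(5,1)] -> total=8

Answer: ....##
....##
....##
..#...
......
.#....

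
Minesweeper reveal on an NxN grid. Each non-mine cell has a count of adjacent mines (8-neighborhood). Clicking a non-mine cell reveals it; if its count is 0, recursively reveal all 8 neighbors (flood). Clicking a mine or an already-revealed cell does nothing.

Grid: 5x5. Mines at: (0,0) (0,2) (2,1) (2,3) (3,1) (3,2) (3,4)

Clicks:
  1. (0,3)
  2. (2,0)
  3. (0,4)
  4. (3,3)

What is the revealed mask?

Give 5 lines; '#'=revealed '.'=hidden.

Click 1 (0,3) count=1: revealed 1 new [(0,3)] -> total=1
Click 2 (2,0) count=2: revealed 1 new [(2,0)] -> total=2
Click 3 (0,4) count=0: revealed 3 new [(0,4) (1,3) (1,4)] -> total=5
Click 4 (3,3) count=3: revealed 1 new [(3,3)] -> total=6

Answer: ...##
...##
#....
...#.
.....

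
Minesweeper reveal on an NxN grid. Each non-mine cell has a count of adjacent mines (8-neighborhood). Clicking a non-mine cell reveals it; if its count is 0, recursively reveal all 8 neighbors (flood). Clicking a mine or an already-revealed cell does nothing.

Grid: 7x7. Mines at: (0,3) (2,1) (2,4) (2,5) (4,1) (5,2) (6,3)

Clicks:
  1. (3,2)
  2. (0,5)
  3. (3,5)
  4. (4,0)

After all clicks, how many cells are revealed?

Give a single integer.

Answer: 9

Derivation:
Click 1 (3,2) count=2: revealed 1 new [(3,2)] -> total=1
Click 2 (0,5) count=0: revealed 6 new [(0,4) (0,5) (0,6) (1,4) (1,5) (1,6)] -> total=7
Click 3 (3,5) count=2: revealed 1 new [(3,5)] -> total=8
Click 4 (4,0) count=1: revealed 1 new [(4,0)] -> total=9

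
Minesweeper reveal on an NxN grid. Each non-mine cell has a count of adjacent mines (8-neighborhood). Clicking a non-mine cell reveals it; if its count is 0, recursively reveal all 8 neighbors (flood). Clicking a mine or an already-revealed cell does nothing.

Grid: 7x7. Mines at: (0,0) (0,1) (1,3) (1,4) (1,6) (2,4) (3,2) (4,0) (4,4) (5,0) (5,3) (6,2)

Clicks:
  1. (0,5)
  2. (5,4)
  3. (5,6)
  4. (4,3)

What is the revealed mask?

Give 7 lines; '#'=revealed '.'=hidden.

Answer: .....#.
.......
.....##
.....##
...#.##
....###
....###

Derivation:
Click 1 (0,5) count=2: revealed 1 new [(0,5)] -> total=1
Click 2 (5,4) count=2: revealed 1 new [(5,4)] -> total=2
Click 3 (5,6) count=0: revealed 11 new [(2,5) (2,6) (3,5) (3,6) (4,5) (4,6) (5,5) (5,6) (6,4) (6,5) (6,6)] -> total=13
Click 4 (4,3) count=3: revealed 1 new [(4,3)] -> total=14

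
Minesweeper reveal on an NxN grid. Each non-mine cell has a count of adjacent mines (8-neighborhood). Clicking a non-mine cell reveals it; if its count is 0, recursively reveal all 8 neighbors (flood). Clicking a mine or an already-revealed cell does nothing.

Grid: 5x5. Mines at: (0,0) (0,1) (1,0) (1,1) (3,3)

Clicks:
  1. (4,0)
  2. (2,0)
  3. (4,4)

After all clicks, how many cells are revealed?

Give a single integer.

Click 1 (4,0) count=0: revealed 9 new [(2,0) (2,1) (2,2) (3,0) (3,1) (3,2) (4,0) (4,1) (4,2)] -> total=9
Click 2 (2,0) count=2: revealed 0 new [(none)] -> total=9
Click 3 (4,4) count=1: revealed 1 new [(4,4)] -> total=10

Answer: 10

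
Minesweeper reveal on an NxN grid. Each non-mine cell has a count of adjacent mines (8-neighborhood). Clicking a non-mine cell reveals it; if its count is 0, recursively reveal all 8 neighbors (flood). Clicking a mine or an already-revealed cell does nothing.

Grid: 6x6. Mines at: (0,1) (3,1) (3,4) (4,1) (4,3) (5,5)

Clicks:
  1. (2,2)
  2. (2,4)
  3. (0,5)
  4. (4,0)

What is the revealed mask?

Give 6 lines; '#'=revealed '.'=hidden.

Answer: ..####
..####
..####
......
#.....
......

Derivation:
Click 1 (2,2) count=1: revealed 1 new [(2,2)] -> total=1
Click 2 (2,4) count=1: revealed 1 new [(2,4)] -> total=2
Click 3 (0,5) count=0: revealed 10 new [(0,2) (0,3) (0,4) (0,5) (1,2) (1,3) (1,4) (1,5) (2,3) (2,5)] -> total=12
Click 4 (4,0) count=2: revealed 1 new [(4,0)] -> total=13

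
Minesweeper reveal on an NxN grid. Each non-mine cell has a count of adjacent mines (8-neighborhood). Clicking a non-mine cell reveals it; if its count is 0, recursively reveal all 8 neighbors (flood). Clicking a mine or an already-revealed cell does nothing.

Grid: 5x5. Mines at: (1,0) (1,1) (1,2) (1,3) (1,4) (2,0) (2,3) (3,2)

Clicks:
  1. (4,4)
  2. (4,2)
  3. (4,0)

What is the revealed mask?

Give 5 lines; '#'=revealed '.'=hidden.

Click 1 (4,4) count=0: revealed 4 new [(3,3) (3,4) (4,3) (4,4)] -> total=4
Click 2 (4,2) count=1: revealed 1 new [(4,2)] -> total=5
Click 3 (4,0) count=0: revealed 4 new [(3,0) (3,1) (4,0) (4,1)] -> total=9

Answer: .....
.....
.....
##.##
#####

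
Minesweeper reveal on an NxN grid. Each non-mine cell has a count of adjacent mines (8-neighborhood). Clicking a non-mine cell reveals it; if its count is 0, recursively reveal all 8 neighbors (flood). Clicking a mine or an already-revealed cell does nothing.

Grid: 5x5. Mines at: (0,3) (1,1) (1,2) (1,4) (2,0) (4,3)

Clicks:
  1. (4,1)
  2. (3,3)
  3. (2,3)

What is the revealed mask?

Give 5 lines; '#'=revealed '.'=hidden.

Answer: .....
.....
...#.
####.
###..

Derivation:
Click 1 (4,1) count=0: revealed 6 new [(3,0) (3,1) (3,2) (4,0) (4,1) (4,2)] -> total=6
Click 2 (3,3) count=1: revealed 1 new [(3,3)] -> total=7
Click 3 (2,3) count=2: revealed 1 new [(2,3)] -> total=8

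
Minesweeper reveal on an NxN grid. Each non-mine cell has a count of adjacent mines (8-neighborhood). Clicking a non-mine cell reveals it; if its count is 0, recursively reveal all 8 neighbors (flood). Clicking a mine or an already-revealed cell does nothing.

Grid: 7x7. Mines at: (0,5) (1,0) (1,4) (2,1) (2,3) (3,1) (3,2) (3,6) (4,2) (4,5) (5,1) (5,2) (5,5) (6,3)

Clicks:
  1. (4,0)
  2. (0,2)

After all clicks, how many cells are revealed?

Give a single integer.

Click 1 (4,0) count=2: revealed 1 new [(4,0)] -> total=1
Click 2 (0,2) count=0: revealed 6 new [(0,1) (0,2) (0,3) (1,1) (1,2) (1,3)] -> total=7

Answer: 7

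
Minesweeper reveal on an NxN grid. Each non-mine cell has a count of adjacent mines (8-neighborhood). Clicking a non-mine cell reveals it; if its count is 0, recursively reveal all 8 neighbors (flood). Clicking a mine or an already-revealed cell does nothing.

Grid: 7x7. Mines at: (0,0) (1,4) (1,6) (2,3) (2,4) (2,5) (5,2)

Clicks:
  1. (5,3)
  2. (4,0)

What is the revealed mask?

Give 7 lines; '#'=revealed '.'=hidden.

Click 1 (5,3) count=1: revealed 1 new [(5,3)] -> total=1
Click 2 (4,0) count=0: revealed 16 new [(1,0) (1,1) (1,2) (2,0) (2,1) (2,2) (3,0) (3,1) (3,2) (4,0) (4,1) (4,2) (5,0) (5,1) (6,0) (6,1)] -> total=17

Answer: .......
###....
###....
###....
###....
##.#...
##.....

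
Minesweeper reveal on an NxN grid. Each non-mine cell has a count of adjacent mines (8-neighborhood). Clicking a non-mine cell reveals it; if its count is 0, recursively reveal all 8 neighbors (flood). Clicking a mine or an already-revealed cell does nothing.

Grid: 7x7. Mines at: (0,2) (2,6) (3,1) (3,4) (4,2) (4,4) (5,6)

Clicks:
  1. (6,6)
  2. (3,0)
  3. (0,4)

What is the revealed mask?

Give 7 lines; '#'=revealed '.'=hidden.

Answer: ...####
...####
...###.
#......
.......
.......
......#

Derivation:
Click 1 (6,6) count=1: revealed 1 new [(6,6)] -> total=1
Click 2 (3,0) count=1: revealed 1 new [(3,0)] -> total=2
Click 3 (0,4) count=0: revealed 11 new [(0,3) (0,4) (0,5) (0,6) (1,3) (1,4) (1,5) (1,6) (2,3) (2,4) (2,5)] -> total=13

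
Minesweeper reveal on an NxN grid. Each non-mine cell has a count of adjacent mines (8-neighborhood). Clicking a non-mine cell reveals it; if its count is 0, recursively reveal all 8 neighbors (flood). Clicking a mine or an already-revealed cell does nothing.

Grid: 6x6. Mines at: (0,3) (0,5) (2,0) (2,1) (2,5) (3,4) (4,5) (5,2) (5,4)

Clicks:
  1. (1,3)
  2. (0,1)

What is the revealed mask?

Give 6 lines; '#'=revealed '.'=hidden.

Answer: ###...
####..
......
......
......
......

Derivation:
Click 1 (1,3) count=1: revealed 1 new [(1,3)] -> total=1
Click 2 (0,1) count=0: revealed 6 new [(0,0) (0,1) (0,2) (1,0) (1,1) (1,2)] -> total=7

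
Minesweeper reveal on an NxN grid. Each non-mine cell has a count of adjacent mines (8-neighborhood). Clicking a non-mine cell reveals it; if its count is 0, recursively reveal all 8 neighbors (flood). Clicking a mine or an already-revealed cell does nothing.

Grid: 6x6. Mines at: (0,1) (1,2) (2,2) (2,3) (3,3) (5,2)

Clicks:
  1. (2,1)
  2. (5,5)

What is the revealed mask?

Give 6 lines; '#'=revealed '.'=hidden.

Answer: ...###
...###
.#..##
....##
...###
...###

Derivation:
Click 1 (2,1) count=2: revealed 1 new [(2,1)] -> total=1
Click 2 (5,5) count=0: revealed 16 new [(0,3) (0,4) (0,5) (1,3) (1,4) (1,5) (2,4) (2,5) (3,4) (3,5) (4,3) (4,4) (4,5) (5,3) (5,4) (5,5)] -> total=17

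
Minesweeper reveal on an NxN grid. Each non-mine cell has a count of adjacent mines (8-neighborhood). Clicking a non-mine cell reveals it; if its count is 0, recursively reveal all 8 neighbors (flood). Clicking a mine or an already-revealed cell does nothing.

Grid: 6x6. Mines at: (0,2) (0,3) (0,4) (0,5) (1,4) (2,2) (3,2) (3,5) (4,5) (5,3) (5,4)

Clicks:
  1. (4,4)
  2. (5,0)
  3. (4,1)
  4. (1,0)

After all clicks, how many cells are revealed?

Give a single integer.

Answer: 15

Derivation:
Click 1 (4,4) count=4: revealed 1 new [(4,4)] -> total=1
Click 2 (5,0) count=0: revealed 14 new [(0,0) (0,1) (1,0) (1,1) (2,0) (2,1) (3,0) (3,1) (4,0) (4,1) (4,2) (5,0) (5,1) (5,2)] -> total=15
Click 3 (4,1) count=1: revealed 0 new [(none)] -> total=15
Click 4 (1,0) count=0: revealed 0 new [(none)] -> total=15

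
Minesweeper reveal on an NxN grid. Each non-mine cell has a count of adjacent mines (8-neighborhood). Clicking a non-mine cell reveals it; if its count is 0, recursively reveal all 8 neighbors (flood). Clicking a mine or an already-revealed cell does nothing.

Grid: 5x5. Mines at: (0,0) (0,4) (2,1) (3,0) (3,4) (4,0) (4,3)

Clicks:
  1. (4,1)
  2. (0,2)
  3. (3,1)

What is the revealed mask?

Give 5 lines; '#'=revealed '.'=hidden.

Click 1 (4,1) count=2: revealed 1 new [(4,1)] -> total=1
Click 2 (0,2) count=0: revealed 6 new [(0,1) (0,2) (0,3) (1,1) (1,2) (1,3)] -> total=7
Click 3 (3,1) count=3: revealed 1 new [(3,1)] -> total=8

Answer: .###.
.###.
.....
.#...
.#...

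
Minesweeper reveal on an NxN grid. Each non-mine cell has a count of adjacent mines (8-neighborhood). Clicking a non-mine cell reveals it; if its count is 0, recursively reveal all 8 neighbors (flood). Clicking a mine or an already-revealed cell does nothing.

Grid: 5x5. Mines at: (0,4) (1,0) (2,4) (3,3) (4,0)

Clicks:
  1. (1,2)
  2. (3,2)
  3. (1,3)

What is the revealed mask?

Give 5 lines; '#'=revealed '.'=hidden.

Click 1 (1,2) count=0: revealed 9 new [(0,1) (0,2) (0,3) (1,1) (1,2) (1,3) (2,1) (2,2) (2,3)] -> total=9
Click 2 (3,2) count=1: revealed 1 new [(3,2)] -> total=10
Click 3 (1,3) count=2: revealed 0 new [(none)] -> total=10

Answer: .###.
.###.
.###.
..#..
.....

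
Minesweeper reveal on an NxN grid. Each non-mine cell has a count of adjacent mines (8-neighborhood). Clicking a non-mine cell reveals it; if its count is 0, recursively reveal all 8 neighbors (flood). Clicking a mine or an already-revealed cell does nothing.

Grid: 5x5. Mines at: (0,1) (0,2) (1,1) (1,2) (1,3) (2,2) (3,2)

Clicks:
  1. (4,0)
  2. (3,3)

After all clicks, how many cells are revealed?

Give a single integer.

Click 1 (4,0) count=0: revealed 6 new [(2,0) (2,1) (3,0) (3,1) (4,0) (4,1)] -> total=6
Click 2 (3,3) count=2: revealed 1 new [(3,3)] -> total=7

Answer: 7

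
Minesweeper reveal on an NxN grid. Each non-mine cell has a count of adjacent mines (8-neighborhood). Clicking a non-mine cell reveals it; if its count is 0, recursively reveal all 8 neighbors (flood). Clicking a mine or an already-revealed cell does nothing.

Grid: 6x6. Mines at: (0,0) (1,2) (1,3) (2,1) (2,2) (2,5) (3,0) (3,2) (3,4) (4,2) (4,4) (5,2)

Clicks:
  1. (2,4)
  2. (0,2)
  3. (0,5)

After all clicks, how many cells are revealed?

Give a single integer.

Answer: 6

Derivation:
Click 1 (2,4) count=3: revealed 1 new [(2,4)] -> total=1
Click 2 (0,2) count=2: revealed 1 new [(0,2)] -> total=2
Click 3 (0,5) count=0: revealed 4 new [(0,4) (0,5) (1,4) (1,5)] -> total=6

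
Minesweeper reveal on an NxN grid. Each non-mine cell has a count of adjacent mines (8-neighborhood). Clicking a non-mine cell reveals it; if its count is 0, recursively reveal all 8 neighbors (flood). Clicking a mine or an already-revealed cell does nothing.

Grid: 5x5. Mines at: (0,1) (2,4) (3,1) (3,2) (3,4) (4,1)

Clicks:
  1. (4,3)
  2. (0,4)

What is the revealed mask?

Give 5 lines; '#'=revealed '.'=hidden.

Answer: ..###
..###
.....
.....
...#.

Derivation:
Click 1 (4,3) count=2: revealed 1 new [(4,3)] -> total=1
Click 2 (0,4) count=0: revealed 6 new [(0,2) (0,3) (0,4) (1,2) (1,3) (1,4)] -> total=7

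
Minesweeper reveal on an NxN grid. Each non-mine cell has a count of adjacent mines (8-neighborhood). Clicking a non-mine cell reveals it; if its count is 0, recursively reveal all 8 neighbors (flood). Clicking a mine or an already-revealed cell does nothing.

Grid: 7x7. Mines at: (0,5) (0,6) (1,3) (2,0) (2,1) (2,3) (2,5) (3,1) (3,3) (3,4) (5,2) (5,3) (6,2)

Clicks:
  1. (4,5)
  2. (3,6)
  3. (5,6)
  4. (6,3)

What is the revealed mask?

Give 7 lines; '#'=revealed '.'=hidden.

Click 1 (4,5) count=1: revealed 1 new [(4,5)] -> total=1
Click 2 (3,6) count=1: revealed 1 new [(3,6)] -> total=2
Click 3 (5,6) count=0: revealed 9 new [(3,5) (4,4) (4,6) (5,4) (5,5) (5,6) (6,4) (6,5) (6,6)] -> total=11
Click 4 (6,3) count=3: revealed 1 new [(6,3)] -> total=12

Answer: .......
.......
.......
.....##
....###
....###
...####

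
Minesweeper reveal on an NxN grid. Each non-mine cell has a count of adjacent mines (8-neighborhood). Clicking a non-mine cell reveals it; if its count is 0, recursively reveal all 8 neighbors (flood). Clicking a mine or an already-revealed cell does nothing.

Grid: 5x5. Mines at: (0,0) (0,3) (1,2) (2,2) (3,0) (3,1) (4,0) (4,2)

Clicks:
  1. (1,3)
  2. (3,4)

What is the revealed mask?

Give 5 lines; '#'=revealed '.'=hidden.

Answer: .....
...##
...##
...##
...##

Derivation:
Click 1 (1,3) count=3: revealed 1 new [(1,3)] -> total=1
Click 2 (3,4) count=0: revealed 7 new [(1,4) (2,3) (2,4) (3,3) (3,4) (4,3) (4,4)] -> total=8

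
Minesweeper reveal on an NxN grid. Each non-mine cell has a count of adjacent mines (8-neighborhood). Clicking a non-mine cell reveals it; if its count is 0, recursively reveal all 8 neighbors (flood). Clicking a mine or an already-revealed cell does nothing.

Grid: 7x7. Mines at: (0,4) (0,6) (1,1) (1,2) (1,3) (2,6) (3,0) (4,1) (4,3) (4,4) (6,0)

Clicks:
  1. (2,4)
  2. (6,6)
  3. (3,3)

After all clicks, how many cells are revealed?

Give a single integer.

Click 1 (2,4) count=1: revealed 1 new [(2,4)] -> total=1
Click 2 (6,6) count=0: revealed 16 new [(3,5) (3,6) (4,5) (4,6) (5,1) (5,2) (5,3) (5,4) (5,5) (5,6) (6,1) (6,2) (6,3) (6,4) (6,5) (6,6)] -> total=17
Click 3 (3,3) count=2: revealed 1 new [(3,3)] -> total=18

Answer: 18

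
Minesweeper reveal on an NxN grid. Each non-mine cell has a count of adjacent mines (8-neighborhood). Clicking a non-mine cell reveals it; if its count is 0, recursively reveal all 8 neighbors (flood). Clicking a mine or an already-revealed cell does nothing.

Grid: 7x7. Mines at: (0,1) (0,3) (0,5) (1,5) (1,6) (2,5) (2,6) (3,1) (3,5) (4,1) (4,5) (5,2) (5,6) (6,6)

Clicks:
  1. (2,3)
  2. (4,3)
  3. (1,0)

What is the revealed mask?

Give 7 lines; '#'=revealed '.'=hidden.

Click 1 (2,3) count=0: revealed 12 new [(1,2) (1,3) (1,4) (2,2) (2,3) (2,4) (3,2) (3,3) (3,4) (4,2) (4,3) (4,4)] -> total=12
Click 2 (4,3) count=1: revealed 0 new [(none)] -> total=12
Click 3 (1,0) count=1: revealed 1 new [(1,0)] -> total=13

Answer: .......
#.###..
..###..
..###..
..###..
.......
.......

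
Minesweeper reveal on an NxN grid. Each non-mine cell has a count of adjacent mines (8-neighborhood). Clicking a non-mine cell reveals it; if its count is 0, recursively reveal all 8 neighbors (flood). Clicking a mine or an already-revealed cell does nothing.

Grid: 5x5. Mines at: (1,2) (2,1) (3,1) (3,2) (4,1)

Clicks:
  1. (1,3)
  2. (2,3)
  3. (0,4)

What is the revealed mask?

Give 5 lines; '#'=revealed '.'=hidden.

Answer: ...##
...##
...##
...##
...##

Derivation:
Click 1 (1,3) count=1: revealed 1 new [(1,3)] -> total=1
Click 2 (2,3) count=2: revealed 1 new [(2,3)] -> total=2
Click 3 (0,4) count=0: revealed 8 new [(0,3) (0,4) (1,4) (2,4) (3,3) (3,4) (4,3) (4,4)] -> total=10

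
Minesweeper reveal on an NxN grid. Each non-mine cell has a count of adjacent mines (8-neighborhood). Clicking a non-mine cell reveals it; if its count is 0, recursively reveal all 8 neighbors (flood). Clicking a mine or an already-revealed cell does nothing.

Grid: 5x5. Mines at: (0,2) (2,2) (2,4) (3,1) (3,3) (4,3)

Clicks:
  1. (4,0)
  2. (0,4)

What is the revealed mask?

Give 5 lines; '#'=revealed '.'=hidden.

Answer: ...##
...##
.....
.....
#....

Derivation:
Click 1 (4,0) count=1: revealed 1 new [(4,0)] -> total=1
Click 2 (0,4) count=0: revealed 4 new [(0,3) (0,4) (1,3) (1,4)] -> total=5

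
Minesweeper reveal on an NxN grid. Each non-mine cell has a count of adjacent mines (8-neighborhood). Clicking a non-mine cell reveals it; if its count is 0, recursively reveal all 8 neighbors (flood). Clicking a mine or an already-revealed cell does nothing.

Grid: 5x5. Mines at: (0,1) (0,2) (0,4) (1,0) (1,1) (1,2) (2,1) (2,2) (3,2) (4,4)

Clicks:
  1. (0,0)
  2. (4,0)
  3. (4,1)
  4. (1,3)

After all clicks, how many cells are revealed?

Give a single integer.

Click 1 (0,0) count=3: revealed 1 new [(0,0)] -> total=1
Click 2 (4,0) count=0: revealed 4 new [(3,0) (3,1) (4,0) (4,1)] -> total=5
Click 3 (4,1) count=1: revealed 0 new [(none)] -> total=5
Click 4 (1,3) count=4: revealed 1 new [(1,3)] -> total=6

Answer: 6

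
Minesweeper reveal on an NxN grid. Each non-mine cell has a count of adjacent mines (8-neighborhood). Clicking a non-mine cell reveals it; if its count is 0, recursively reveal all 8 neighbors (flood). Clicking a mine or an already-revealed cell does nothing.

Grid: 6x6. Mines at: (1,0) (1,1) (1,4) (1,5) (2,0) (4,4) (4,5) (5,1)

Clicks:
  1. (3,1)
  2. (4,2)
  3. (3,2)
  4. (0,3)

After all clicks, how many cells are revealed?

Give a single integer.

Answer: 10

Derivation:
Click 1 (3,1) count=1: revealed 1 new [(3,1)] -> total=1
Click 2 (4,2) count=1: revealed 1 new [(4,2)] -> total=2
Click 3 (3,2) count=0: revealed 7 new [(2,1) (2,2) (2,3) (3,2) (3,3) (4,1) (4,3)] -> total=9
Click 4 (0,3) count=1: revealed 1 new [(0,3)] -> total=10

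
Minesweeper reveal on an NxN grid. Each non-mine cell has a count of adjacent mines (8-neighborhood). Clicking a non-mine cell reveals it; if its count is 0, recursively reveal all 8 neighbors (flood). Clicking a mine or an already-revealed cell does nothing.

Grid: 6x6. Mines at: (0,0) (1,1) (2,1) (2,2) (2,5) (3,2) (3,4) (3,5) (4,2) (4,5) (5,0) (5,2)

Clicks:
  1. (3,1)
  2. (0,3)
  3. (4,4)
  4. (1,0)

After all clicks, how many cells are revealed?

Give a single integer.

Click 1 (3,1) count=4: revealed 1 new [(3,1)] -> total=1
Click 2 (0,3) count=0: revealed 8 new [(0,2) (0,3) (0,4) (0,5) (1,2) (1,3) (1,4) (1,5)] -> total=9
Click 3 (4,4) count=3: revealed 1 new [(4,4)] -> total=10
Click 4 (1,0) count=3: revealed 1 new [(1,0)] -> total=11

Answer: 11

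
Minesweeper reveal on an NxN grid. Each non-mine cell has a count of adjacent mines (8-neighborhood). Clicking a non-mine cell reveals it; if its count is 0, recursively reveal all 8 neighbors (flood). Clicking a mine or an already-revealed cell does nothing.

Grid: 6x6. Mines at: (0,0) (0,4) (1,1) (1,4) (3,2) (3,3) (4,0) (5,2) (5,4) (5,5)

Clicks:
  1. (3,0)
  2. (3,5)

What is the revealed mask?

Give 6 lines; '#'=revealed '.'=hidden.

Answer: ......
......
....##
#...##
....##
......

Derivation:
Click 1 (3,0) count=1: revealed 1 new [(3,0)] -> total=1
Click 2 (3,5) count=0: revealed 6 new [(2,4) (2,5) (3,4) (3,5) (4,4) (4,5)] -> total=7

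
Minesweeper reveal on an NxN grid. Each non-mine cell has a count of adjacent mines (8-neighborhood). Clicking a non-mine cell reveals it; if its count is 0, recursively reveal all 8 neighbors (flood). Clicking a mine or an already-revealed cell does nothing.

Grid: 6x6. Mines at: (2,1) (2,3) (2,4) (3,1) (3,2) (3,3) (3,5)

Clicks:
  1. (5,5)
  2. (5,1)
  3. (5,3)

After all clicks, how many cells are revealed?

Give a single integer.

Click 1 (5,5) count=0: revealed 12 new [(4,0) (4,1) (4,2) (4,3) (4,4) (4,5) (5,0) (5,1) (5,2) (5,3) (5,4) (5,5)] -> total=12
Click 2 (5,1) count=0: revealed 0 new [(none)] -> total=12
Click 3 (5,3) count=0: revealed 0 new [(none)] -> total=12

Answer: 12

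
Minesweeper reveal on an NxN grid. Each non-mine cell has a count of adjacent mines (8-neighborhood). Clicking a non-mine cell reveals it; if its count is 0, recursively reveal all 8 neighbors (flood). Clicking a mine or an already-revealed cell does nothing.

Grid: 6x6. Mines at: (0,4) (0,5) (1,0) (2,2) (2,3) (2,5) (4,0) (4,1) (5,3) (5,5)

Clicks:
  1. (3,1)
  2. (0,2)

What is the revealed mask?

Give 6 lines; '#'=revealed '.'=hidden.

Click 1 (3,1) count=3: revealed 1 new [(3,1)] -> total=1
Click 2 (0,2) count=0: revealed 6 new [(0,1) (0,2) (0,3) (1,1) (1,2) (1,3)] -> total=7

Answer: .###..
.###..
......
.#....
......
......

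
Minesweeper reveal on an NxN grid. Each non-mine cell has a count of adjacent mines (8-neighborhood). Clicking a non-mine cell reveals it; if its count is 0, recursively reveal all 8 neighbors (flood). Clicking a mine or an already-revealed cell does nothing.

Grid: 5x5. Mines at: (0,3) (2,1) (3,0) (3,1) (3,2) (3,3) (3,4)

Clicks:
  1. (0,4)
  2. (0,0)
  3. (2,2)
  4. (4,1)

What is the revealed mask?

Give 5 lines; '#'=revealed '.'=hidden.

Answer: ###.#
###..
..#..
.....
.#...

Derivation:
Click 1 (0,4) count=1: revealed 1 new [(0,4)] -> total=1
Click 2 (0,0) count=0: revealed 6 new [(0,0) (0,1) (0,2) (1,0) (1,1) (1,2)] -> total=7
Click 3 (2,2) count=4: revealed 1 new [(2,2)] -> total=8
Click 4 (4,1) count=3: revealed 1 new [(4,1)] -> total=9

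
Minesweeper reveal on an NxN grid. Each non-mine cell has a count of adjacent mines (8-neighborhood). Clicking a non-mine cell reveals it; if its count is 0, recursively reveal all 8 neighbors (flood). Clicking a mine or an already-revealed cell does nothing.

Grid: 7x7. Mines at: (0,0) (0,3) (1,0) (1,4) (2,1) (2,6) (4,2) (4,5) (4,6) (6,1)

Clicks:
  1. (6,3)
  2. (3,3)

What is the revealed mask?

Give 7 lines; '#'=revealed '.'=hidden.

Click 1 (6,3) count=0: revealed 10 new [(5,2) (5,3) (5,4) (5,5) (5,6) (6,2) (6,3) (6,4) (6,5) (6,6)] -> total=10
Click 2 (3,3) count=1: revealed 1 new [(3,3)] -> total=11

Answer: .......
.......
.......
...#...
.......
..#####
..#####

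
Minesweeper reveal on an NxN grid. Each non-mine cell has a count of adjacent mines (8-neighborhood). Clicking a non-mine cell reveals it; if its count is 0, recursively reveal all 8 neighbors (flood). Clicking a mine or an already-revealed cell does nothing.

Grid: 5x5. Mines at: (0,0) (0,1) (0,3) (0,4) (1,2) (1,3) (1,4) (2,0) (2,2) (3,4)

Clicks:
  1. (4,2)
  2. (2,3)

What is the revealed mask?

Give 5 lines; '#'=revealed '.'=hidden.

Answer: .....
.....
...#.
####.
####.

Derivation:
Click 1 (4,2) count=0: revealed 8 new [(3,0) (3,1) (3,2) (3,3) (4,0) (4,1) (4,2) (4,3)] -> total=8
Click 2 (2,3) count=5: revealed 1 new [(2,3)] -> total=9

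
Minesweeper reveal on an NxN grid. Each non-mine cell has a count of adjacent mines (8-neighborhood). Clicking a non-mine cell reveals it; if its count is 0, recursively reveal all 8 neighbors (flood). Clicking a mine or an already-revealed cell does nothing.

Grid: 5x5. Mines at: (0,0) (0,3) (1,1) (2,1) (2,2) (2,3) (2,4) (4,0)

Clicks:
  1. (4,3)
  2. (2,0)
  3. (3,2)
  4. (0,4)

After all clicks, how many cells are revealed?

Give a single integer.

Answer: 10

Derivation:
Click 1 (4,3) count=0: revealed 8 new [(3,1) (3,2) (3,3) (3,4) (4,1) (4,2) (4,3) (4,4)] -> total=8
Click 2 (2,0) count=2: revealed 1 new [(2,0)] -> total=9
Click 3 (3,2) count=3: revealed 0 new [(none)] -> total=9
Click 4 (0,4) count=1: revealed 1 new [(0,4)] -> total=10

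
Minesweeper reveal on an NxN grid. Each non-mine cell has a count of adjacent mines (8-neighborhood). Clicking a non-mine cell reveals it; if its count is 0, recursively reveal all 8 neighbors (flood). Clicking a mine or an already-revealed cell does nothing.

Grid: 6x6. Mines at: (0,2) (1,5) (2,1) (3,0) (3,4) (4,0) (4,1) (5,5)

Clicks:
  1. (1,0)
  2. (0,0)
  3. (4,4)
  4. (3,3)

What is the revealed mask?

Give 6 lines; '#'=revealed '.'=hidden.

Answer: ##....
##....
......
...#..
....#.
......

Derivation:
Click 1 (1,0) count=1: revealed 1 new [(1,0)] -> total=1
Click 2 (0,0) count=0: revealed 3 new [(0,0) (0,1) (1,1)] -> total=4
Click 3 (4,4) count=2: revealed 1 new [(4,4)] -> total=5
Click 4 (3,3) count=1: revealed 1 new [(3,3)] -> total=6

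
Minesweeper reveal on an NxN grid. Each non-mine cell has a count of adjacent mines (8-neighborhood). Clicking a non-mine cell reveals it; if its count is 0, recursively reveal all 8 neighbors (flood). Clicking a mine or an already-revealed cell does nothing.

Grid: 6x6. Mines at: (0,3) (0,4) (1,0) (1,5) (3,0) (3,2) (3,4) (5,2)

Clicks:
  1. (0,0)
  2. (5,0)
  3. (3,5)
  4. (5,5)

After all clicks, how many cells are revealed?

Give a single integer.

Click 1 (0,0) count=1: revealed 1 new [(0,0)] -> total=1
Click 2 (5,0) count=0: revealed 4 new [(4,0) (4,1) (5,0) (5,1)] -> total=5
Click 3 (3,5) count=1: revealed 1 new [(3,5)] -> total=6
Click 4 (5,5) count=0: revealed 6 new [(4,3) (4,4) (4,5) (5,3) (5,4) (5,5)] -> total=12

Answer: 12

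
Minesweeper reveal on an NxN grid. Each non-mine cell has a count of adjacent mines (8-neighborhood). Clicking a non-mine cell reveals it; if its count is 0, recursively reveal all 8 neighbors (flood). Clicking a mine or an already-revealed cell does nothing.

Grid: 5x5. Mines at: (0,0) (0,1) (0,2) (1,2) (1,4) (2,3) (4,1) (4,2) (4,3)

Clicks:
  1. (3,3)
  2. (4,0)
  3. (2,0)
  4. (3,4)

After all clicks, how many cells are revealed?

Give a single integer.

Answer: 9

Derivation:
Click 1 (3,3) count=3: revealed 1 new [(3,3)] -> total=1
Click 2 (4,0) count=1: revealed 1 new [(4,0)] -> total=2
Click 3 (2,0) count=0: revealed 6 new [(1,0) (1,1) (2,0) (2,1) (3,0) (3,1)] -> total=8
Click 4 (3,4) count=2: revealed 1 new [(3,4)] -> total=9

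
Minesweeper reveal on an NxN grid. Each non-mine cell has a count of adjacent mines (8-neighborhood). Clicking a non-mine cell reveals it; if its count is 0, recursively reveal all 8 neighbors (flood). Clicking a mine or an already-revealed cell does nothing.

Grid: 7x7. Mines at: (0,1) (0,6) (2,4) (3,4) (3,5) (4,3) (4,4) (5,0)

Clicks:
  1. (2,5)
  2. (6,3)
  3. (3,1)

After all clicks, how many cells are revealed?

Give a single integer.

Click 1 (2,5) count=3: revealed 1 new [(2,5)] -> total=1
Click 2 (6,3) count=0: revealed 14 new [(4,5) (4,6) (5,1) (5,2) (5,3) (5,4) (5,5) (5,6) (6,1) (6,2) (6,3) (6,4) (6,5) (6,6)] -> total=15
Click 3 (3,1) count=0: revealed 15 new [(1,0) (1,1) (1,2) (1,3) (2,0) (2,1) (2,2) (2,3) (3,0) (3,1) (3,2) (3,3) (4,0) (4,1) (4,2)] -> total=30

Answer: 30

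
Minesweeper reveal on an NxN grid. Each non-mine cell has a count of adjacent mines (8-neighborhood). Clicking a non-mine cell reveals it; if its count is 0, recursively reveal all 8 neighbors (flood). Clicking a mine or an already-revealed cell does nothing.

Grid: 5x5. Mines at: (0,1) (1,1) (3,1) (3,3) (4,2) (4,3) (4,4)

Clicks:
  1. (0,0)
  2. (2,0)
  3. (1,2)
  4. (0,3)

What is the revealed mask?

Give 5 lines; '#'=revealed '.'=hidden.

Answer: #.###
..###
#.###
.....
.....

Derivation:
Click 1 (0,0) count=2: revealed 1 new [(0,0)] -> total=1
Click 2 (2,0) count=2: revealed 1 new [(2,0)] -> total=2
Click 3 (1,2) count=2: revealed 1 new [(1,2)] -> total=3
Click 4 (0,3) count=0: revealed 8 new [(0,2) (0,3) (0,4) (1,3) (1,4) (2,2) (2,3) (2,4)] -> total=11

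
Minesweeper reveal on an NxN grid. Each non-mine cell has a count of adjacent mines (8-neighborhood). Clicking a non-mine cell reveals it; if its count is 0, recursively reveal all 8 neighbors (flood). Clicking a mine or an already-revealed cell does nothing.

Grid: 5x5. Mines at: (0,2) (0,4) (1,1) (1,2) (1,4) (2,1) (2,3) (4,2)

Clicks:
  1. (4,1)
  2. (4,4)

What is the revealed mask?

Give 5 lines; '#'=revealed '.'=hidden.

Answer: .....
.....
.....
...##
.#.##

Derivation:
Click 1 (4,1) count=1: revealed 1 new [(4,1)] -> total=1
Click 2 (4,4) count=0: revealed 4 new [(3,3) (3,4) (4,3) (4,4)] -> total=5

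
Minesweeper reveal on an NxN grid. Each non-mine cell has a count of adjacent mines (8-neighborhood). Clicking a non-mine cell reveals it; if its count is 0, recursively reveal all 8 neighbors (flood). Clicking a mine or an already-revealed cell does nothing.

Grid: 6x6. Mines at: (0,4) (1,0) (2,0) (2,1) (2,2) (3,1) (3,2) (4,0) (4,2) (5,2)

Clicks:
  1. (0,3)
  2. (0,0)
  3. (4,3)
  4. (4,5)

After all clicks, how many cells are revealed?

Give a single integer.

Click 1 (0,3) count=1: revealed 1 new [(0,3)] -> total=1
Click 2 (0,0) count=1: revealed 1 new [(0,0)] -> total=2
Click 3 (4,3) count=3: revealed 1 new [(4,3)] -> total=3
Click 4 (4,5) count=0: revealed 14 new [(1,3) (1,4) (1,5) (2,3) (2,4) (2,5) (3,3) (3,4) (3,5) (4,4) (4,5) (5,3) (5,4) (5,5)] -> total=17

Answer: 17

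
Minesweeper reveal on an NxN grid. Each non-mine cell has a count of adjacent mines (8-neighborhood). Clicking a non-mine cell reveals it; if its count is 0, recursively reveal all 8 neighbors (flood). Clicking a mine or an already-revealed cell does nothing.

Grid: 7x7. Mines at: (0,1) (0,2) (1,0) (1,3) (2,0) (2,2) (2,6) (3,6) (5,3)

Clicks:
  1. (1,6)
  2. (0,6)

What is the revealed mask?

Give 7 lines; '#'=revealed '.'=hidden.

Click 1 (1,6) count=1: revealed 1 new [(1,6)] -> total=1
Click 2 (0,6) count=0: revealed 5 new [(0,4) (0,5) (0,6) (1,4) (1,5)] -> total=6

Answer: ....###
....###
.......
.......
.......
.......
.......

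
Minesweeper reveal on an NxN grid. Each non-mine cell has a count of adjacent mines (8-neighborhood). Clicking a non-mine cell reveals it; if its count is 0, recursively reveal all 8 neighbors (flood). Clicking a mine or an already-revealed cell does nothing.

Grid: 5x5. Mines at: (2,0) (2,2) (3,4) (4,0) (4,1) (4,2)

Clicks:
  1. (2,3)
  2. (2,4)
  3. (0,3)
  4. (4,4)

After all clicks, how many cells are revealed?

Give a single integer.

Answer: 13

Derivation:
Click 1 (2,3) count=2: revealed 1 new [(2,3)] -> total=1
Click 2 (2,4) count=1: revealed 1 new [(2,4)] -> total=2
Click 3 (0,3) count=0: revealed 10 new [(0,0) (0,1) (0,2) (0,3) (0,4) (1,0) (1,1) (1,2) (1,3) (1,4)] -> total=12
Click 4 (4,4) count=1: revealed 1 new [(4,4)] -> total=13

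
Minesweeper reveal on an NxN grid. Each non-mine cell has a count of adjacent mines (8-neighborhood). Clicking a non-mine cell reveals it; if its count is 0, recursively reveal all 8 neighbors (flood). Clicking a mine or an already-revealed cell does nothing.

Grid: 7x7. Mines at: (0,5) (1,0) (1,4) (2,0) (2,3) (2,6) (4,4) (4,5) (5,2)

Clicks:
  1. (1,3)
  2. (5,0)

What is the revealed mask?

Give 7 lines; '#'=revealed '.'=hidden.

Click 1 (1,3) count=2: revealed 1 new [(1,3)] -> total=1
Click 2 (5,0) count=0: revealed 8 new [(3,0) (3,1) (4,0) (4,1) (5,0) (5,1) (6,0) (6,1)] -> total=9

Answer: .......
...#...
.......
##.....
##.....
##.....
##.....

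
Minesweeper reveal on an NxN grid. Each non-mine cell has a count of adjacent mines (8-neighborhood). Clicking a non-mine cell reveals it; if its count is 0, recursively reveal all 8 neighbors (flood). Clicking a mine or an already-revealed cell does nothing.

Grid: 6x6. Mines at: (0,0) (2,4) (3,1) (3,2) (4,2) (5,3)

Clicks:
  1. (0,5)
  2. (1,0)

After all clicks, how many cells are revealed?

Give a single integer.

Answer: 14

Derivation:
Click 1 (0,5) count=0: revealed 13 new [(0,1) (0,2) (0,3) (0,4) (0,5) (1,1) (1,2) (1,3) (1,4) (1,5) (2,1) (2,2) (2,3)] -> total=13
Click 2 (1,0) count=1: revealed 1 new [(1,0)] -> total=14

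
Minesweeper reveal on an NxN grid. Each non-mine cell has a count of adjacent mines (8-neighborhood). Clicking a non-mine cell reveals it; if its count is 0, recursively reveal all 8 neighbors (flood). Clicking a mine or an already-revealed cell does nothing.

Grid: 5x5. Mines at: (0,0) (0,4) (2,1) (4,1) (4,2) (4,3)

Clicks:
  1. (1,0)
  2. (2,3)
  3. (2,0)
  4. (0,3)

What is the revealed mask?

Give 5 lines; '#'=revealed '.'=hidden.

Answer: ...#.
#.###
#.###
..###
.....

Derivation:
Click 1 (1,0) count=2: revealed 1 new [(1,0)] -> total=1
Click 2 (2,3) count=0: revealed 9 new [(1,2) (1,3) (1,4) (2,2) (2,3) (2,4) (3,2) (3,3) (3,4)] -> total=10
Click 3 (2,0) count=1: revealed 1 new [(2,0)] -> total=11
Click 4 (0,3) count=1: revealed 1 new [(0,3)] -> total=12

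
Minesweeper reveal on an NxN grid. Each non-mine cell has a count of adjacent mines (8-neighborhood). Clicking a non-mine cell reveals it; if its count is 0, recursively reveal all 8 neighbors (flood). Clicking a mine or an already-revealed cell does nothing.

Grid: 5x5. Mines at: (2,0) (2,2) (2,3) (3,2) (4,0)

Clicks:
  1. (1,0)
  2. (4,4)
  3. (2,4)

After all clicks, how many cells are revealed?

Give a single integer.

Click 1 (1,0) count=1: revealed 1 new [(1,0)] -> total=1
Click 2 (4,4) count=0: revealed 4 new [(3,3) (3,4) (4,3) (4,4)] -> total=5
Click 3 (2,4) count=1: revealed 1 new [(2,4)] -> total=6

Answer: 6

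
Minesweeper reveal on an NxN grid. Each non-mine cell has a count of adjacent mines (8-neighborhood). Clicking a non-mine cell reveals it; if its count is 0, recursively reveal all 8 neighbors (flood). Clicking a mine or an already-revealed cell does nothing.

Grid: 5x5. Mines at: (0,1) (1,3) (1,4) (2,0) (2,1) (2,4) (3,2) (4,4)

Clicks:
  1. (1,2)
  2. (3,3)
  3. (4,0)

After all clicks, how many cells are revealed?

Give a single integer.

Click 1 (1,2) count=3: revealed 1 new [(1,2)] -> total=1
Click 2 (3,3) count=3: revealed 1 new [(3,3)] -> total=2
Click 3 (4,0) count=0: revealed 4 new [(3,0) (3,1) (4,0) (4,1)] -> total=6

Answer: 6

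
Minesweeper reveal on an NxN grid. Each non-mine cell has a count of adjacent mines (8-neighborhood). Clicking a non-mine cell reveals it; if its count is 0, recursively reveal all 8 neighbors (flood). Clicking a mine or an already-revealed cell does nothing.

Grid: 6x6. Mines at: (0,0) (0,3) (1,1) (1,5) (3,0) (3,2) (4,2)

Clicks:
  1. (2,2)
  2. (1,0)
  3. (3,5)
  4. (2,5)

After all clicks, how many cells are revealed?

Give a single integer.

Answer: 14

Derivation:
Click 1 (2,2) count=2: revealed 1 new [(2,2)] -> total=1
Click 2 (1,0) count=2: revealed 1 new [(1,0)] -> total=2
Click 3 (3,5) count=0: revealed 12 new [(2,3) (2,4) (2,5) (3,3) (3,4) (3,5) (4,3) (4,4) (4,5) (5,3) (5,4) (5,5)] -> total=14
Click 4 (2,5) count=1: revealed 0 new [(none)] -> total=14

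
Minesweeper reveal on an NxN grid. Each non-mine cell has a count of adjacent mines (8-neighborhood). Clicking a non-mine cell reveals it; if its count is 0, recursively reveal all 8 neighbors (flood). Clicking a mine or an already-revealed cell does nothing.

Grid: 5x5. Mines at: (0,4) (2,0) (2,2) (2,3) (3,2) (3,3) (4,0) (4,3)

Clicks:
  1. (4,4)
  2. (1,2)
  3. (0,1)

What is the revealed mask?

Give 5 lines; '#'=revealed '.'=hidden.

Answer: ####.
####.
.....
.....
....#

Derivation:
Click 1 (4,4) count=2: revealed 1 new [(4,4)] -> total=1
Click 2 (1,2) count=2: revealed 1 new [(1,2)] -> total=2
Click 3 (0,1) count=0: revealed 7 new [(0,0) (0,1) (0,2) (0,3) (1,0) (1,1) (1,3)] -> total=9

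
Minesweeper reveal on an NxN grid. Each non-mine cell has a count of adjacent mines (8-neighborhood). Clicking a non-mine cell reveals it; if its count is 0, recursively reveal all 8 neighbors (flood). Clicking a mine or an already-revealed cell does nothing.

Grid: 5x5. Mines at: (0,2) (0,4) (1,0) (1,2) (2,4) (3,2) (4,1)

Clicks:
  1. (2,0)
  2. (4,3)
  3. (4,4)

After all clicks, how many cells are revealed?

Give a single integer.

Click 1 (2,0) count=1: revealed 1 new [(2,0)] -> total=1
Click 2 (4,3) count=1: revealed 1 new [(4,3)] -> total=2
Click 3 (4,4) count=0: revealed 3 new [(3,3) (3,4) (4,4)] -> total=5

Answer: 5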